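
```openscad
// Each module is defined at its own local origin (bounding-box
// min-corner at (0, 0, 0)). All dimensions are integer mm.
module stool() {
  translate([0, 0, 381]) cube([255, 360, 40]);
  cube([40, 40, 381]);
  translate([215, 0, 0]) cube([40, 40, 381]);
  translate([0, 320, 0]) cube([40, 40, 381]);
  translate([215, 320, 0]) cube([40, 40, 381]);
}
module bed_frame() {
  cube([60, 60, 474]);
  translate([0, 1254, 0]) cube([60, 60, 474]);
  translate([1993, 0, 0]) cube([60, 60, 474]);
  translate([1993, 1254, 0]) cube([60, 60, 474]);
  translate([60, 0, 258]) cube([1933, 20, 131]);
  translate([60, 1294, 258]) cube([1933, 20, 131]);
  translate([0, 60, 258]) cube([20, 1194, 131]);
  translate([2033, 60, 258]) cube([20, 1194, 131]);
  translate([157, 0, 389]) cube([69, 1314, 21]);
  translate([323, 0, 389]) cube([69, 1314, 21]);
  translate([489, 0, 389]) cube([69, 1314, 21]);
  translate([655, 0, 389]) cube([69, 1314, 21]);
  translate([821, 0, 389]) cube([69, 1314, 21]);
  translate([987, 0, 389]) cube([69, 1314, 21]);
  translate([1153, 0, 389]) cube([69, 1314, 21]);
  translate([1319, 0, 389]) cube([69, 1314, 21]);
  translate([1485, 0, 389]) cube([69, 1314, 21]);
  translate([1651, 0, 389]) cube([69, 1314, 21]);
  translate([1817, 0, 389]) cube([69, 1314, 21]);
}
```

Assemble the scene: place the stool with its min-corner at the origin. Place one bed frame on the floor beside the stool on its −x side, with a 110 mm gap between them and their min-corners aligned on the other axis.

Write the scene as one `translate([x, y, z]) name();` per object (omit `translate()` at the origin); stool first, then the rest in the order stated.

stool();
translate([-2163, 0, 0]) bed_frame();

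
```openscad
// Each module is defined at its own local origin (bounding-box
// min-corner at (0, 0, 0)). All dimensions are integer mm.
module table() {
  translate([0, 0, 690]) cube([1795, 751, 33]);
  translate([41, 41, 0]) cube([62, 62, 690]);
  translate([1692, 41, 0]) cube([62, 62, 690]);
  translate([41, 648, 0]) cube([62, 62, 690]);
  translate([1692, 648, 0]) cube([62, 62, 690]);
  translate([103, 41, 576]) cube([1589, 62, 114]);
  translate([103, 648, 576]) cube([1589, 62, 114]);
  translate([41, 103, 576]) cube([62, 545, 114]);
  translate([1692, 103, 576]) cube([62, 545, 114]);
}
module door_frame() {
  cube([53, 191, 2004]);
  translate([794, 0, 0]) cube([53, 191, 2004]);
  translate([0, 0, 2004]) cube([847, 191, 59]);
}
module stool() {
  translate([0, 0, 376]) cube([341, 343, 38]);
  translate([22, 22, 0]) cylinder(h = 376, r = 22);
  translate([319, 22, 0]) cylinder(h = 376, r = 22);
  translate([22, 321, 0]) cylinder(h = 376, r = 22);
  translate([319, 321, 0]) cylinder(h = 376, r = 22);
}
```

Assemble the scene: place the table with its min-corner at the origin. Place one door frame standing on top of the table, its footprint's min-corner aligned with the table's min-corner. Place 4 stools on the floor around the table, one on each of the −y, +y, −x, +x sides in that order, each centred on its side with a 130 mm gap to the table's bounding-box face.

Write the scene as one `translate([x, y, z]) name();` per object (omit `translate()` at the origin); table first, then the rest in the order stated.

table();
translate([0, 0, 723]) door_frame();
translate([727, -473, 0]) stool();
translate([727, 881, 0]) stool();
translate([-471, 204, 0]) stool();
translate([1925, 204, 0]) stool();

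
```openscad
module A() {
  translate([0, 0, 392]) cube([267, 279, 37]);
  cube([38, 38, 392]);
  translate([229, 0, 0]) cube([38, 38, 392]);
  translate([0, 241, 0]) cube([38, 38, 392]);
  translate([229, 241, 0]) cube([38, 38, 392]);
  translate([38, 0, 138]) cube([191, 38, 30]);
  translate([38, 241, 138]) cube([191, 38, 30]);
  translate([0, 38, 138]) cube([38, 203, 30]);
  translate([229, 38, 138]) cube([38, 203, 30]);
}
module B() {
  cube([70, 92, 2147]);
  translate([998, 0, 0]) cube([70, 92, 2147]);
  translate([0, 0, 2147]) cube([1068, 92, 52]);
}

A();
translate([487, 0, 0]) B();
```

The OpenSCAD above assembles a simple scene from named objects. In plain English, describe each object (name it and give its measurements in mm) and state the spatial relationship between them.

A is a four-legged stool. The seat is a 267×279×37 mm slab whose top surface is at z = 429 mm; four square legs, each 38×38 mm in cross-section, run from the floor (z = 0) to the underside of the seat, each flush with a corner of the seat. Four stretchers, 38 mm wide and 30 mm tall, connect adjacent legs with their undersides at z = 138 mm, each running between the inner faces of the legs it joins and aligned with the legs' outer faces on the other axis.

B is a rectangular door frame: two vertical jambs of 70×92 mm section, 2147 mm tall, with a clear opening 928 mm wide between their inner faces. A header 52 mm tall and 92 mm deep lies on top of the jambs and spans the full outside width.

The door frame is on the floor beside the stool on its +x side.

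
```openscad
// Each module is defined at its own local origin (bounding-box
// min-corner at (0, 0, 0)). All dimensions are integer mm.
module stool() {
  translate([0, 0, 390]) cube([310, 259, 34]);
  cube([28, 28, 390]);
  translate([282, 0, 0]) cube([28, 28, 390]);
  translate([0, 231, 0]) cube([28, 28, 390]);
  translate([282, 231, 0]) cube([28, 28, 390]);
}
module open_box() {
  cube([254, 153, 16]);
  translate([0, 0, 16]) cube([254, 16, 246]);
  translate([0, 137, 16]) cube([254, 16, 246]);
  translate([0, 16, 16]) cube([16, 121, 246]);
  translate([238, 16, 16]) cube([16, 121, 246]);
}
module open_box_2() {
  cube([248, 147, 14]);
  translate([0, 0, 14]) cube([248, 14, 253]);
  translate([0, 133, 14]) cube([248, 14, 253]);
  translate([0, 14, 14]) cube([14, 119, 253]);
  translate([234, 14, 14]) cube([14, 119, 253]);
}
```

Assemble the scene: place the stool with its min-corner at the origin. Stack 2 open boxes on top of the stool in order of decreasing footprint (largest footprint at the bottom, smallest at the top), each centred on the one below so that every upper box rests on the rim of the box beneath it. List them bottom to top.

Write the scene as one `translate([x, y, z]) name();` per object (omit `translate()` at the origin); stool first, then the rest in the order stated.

stool();
translate([28, 53, 424]) open_box();
translate([31, 56, 686]) open_box_2();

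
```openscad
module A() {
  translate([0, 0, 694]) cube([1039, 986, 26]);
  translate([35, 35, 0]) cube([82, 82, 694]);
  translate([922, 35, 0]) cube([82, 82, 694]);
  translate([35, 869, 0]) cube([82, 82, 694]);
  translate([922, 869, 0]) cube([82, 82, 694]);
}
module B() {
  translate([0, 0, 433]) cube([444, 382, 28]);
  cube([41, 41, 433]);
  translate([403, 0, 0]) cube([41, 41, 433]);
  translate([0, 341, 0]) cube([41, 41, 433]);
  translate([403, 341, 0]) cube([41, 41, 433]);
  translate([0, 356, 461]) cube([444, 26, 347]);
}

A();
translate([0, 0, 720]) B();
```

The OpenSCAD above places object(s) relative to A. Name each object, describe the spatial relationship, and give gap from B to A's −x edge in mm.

A is a table. B is a chair. The chair is on top of the table. The gap from the chair to the table's −x edge is 0 mm.

The chair's min-x is at 0; the table's min-x is 0; gap = 0 mm.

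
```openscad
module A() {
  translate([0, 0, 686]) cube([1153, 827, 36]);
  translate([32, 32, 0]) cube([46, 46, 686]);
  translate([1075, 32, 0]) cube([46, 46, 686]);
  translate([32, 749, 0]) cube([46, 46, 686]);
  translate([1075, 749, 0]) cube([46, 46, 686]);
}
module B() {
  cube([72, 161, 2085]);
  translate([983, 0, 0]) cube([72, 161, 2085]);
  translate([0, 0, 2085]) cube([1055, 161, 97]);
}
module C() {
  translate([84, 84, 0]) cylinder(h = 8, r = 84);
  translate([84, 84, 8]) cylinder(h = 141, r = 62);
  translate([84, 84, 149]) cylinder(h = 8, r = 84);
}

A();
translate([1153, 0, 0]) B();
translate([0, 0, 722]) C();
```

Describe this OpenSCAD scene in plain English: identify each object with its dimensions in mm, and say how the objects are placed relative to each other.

A is a table: top 1153 mm (x) × 827 mm (y), 36 mm thick, upper face at z = 722 mm, on four 46×46 mm square legs, each inset 32 mm from the nearest pair of top edges, running from z = 0 to the bottom of the top.

B is a rectangular door frame: two vertical jambs of 72×161 mm section, 2085 mm tall, with a clear opening 911 mm wide between their inner faces. A header 97 mm tall and 161 mm deep lies on top of the jambs and spans the full outside width.

C is a spool: two coaxial disc flanges of radius 84 mm and thickness 8 mm, joined by a core cylinder of radius 62 mm and height 141 mm. The lower flange rests on z = 0 and the three cylinders share a vertical axis.

The door frame is against the table's +x side, with their −y faces flush. The spool is on top of the table.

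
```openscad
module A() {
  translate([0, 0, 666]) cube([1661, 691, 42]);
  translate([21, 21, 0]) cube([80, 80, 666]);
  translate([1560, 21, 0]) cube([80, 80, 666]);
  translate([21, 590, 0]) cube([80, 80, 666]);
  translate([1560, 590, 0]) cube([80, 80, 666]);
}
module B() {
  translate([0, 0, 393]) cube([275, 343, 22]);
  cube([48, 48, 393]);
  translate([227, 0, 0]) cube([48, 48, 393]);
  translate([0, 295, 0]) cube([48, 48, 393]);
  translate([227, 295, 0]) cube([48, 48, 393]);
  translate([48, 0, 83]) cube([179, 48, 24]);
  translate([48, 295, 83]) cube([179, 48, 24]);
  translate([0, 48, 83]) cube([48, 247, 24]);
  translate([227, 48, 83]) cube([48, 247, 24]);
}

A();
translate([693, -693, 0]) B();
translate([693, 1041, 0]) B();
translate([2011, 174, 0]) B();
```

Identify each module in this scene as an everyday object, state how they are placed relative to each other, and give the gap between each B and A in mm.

A is a table. B is a stool. Three stools sit around the table at the −y, +y, +x sides. The gap between each stool and the table is 350 mm.

Each stool's nearest face is 350 mm from the table's bounding box.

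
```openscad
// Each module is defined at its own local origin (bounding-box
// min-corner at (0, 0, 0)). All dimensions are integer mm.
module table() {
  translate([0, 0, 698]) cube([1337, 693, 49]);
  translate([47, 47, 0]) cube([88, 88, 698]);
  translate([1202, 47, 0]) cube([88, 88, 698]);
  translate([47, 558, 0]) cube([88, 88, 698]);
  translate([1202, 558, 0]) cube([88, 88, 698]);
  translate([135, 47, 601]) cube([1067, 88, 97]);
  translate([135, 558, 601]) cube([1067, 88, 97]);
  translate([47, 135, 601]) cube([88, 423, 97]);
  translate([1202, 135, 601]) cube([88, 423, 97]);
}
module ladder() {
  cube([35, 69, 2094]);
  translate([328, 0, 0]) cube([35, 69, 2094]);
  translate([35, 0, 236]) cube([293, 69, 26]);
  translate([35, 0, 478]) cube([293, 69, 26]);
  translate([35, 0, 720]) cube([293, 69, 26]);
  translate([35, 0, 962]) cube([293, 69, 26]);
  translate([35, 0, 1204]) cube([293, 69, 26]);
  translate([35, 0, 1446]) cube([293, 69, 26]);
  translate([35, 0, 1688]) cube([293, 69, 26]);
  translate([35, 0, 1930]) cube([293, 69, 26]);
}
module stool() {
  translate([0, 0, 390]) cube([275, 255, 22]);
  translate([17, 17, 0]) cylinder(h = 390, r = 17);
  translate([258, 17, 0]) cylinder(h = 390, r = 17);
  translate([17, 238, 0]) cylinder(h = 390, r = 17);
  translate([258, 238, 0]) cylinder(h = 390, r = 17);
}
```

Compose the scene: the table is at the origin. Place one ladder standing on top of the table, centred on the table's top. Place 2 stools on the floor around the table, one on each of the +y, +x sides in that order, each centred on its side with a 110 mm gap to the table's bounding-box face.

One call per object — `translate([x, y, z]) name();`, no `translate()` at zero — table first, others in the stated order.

table();
translate([487, 312, 747]) ladder();
translate([531, 803, 0]) stool();
translate([1447, 219, 0]) stool();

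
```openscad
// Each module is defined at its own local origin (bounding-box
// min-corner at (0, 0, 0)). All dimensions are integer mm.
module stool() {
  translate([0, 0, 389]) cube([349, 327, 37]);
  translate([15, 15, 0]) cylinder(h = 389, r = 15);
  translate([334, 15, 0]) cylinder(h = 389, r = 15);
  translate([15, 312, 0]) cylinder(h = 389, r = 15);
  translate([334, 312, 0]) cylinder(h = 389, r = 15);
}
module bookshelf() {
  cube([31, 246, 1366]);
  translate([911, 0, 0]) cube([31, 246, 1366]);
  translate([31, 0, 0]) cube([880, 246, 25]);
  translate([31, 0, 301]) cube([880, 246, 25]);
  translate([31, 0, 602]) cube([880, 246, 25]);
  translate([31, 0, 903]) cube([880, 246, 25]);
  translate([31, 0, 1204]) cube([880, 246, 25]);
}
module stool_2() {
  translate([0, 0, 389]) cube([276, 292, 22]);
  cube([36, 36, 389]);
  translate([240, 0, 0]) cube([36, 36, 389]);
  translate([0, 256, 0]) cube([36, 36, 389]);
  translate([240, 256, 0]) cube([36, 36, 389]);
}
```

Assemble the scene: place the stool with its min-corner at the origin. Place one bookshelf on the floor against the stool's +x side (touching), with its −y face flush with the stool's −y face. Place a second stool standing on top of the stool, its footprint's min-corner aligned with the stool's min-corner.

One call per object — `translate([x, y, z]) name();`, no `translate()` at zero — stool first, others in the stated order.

stool();
translate([349, 0, 0]) bookshelf();
translate([0, 0, 426]) stool_2();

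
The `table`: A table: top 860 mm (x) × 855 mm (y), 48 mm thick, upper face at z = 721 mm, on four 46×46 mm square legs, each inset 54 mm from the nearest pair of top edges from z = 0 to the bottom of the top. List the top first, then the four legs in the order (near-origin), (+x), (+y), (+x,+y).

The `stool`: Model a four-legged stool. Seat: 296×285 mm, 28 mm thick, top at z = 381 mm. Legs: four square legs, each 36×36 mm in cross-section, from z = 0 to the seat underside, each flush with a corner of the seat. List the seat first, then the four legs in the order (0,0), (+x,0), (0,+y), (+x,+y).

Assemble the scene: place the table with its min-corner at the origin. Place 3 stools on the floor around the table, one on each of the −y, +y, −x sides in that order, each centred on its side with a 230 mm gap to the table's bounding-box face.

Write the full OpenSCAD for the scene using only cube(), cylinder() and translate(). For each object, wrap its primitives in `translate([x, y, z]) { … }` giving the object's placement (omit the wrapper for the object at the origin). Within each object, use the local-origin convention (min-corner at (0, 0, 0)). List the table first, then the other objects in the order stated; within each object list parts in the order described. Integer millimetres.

translate([0, 0, 673]) cube([860, 855, 48]);
translate([54, 54, 0]) cube([46, 46, 673]);
translate([760, 54, 0]) cube([46, 46, 673]);
translate([54, 755, 0]) cube([46, 46, 673]);
translate([760, 755, 0]) cube([46, 46, 673]);
translate([282, -515, 0]) {
  translate([0, 0, 353]) cube([296, 285, 28]);
  cube([36, 36, 353]);
  translate([260, 0, 0]) cube([36, 36, 353]);
  translate([0, 249, 0]) cube([36, 36, 353]);
  translate([260, 249, 0]) cube([36, 36, 353]);
}
translate([282, 1085, 0]) {
  translate([0, 0, 353]) cube([296, 285, 28]);
  cube([36, 36, 353]);
  translate([260, 0, 0]) cube([36, 36, 353]);
  translate([0, 249, 0]) cube([36, 36, 353]);
  translate([260, 249, 0]) cube([36, 36, 353]);
}
translate([-526, 285, 0]) {
  translate([0, 0, 353]) cube([296, 285, 28]);
  cube([36, 36, 353]);
  translate([260, 0, 0]) cube([36, 36, 353]);
  translate([0, 249, 0]) cube([36, 36, 353]);
  translate([260, 249, 0]) cube([36, 36, 353]);
}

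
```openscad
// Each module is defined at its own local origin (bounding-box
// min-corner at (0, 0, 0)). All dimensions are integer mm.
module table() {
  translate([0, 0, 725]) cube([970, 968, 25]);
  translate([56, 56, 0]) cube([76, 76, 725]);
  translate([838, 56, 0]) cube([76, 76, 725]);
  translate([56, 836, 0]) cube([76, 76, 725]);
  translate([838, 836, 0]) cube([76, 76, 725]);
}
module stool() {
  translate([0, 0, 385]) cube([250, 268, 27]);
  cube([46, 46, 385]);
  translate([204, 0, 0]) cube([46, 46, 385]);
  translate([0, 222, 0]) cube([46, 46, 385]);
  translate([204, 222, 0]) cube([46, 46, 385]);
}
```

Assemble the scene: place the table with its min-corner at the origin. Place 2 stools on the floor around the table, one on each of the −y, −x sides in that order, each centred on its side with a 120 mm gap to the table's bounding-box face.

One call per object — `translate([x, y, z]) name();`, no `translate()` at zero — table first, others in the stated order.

table();
translate([360, -388, 0]) stool();
translate([-370, 350, 0]) stool();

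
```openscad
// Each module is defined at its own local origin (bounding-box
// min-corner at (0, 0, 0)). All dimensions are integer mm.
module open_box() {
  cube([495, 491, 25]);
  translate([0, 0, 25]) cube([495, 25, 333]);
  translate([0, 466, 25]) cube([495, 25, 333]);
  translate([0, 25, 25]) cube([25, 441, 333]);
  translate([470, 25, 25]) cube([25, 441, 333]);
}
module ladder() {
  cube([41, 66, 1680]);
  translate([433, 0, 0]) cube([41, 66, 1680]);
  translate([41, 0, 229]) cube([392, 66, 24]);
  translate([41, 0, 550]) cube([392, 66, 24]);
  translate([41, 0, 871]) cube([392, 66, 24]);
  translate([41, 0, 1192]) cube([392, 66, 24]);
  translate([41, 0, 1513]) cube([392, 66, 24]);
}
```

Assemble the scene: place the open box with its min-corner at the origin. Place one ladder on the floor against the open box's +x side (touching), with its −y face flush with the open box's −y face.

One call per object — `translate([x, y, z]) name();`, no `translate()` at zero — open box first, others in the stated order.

open_box();
translate([495, 0, 0]) ladder();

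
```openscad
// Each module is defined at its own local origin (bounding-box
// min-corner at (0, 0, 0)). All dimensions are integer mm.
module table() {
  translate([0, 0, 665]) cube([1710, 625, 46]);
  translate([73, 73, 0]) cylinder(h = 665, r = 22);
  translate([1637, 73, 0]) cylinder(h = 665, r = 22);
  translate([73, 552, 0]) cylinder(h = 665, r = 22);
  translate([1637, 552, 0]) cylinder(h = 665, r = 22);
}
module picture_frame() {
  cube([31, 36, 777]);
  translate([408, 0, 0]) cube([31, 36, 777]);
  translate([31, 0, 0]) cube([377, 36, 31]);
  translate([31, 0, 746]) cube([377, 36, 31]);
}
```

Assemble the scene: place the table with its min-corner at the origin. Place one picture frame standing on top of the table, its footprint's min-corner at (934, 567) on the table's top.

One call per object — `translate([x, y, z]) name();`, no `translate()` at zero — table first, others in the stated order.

table();
translate([934, 567, 711]) picture_frame();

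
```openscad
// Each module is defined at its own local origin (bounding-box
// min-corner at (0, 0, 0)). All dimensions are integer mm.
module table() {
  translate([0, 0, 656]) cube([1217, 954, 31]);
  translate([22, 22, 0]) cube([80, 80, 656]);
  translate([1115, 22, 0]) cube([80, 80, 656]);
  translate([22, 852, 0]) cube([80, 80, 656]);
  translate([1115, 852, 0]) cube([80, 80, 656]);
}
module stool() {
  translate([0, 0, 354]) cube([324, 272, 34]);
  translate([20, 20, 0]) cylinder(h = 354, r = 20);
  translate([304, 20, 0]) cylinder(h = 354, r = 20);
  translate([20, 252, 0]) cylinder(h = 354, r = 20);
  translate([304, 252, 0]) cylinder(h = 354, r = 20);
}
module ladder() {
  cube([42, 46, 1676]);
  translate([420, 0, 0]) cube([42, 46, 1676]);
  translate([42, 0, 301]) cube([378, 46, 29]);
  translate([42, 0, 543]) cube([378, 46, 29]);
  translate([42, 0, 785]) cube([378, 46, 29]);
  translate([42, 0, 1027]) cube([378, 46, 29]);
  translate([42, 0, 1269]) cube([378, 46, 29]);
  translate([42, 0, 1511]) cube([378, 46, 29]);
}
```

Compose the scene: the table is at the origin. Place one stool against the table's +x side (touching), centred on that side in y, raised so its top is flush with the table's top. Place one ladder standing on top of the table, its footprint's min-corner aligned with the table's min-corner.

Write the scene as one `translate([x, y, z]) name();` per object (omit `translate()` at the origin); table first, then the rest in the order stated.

table();
translate([1217, 341, 299]) stool();
translate([0, 0, 687]) ladder();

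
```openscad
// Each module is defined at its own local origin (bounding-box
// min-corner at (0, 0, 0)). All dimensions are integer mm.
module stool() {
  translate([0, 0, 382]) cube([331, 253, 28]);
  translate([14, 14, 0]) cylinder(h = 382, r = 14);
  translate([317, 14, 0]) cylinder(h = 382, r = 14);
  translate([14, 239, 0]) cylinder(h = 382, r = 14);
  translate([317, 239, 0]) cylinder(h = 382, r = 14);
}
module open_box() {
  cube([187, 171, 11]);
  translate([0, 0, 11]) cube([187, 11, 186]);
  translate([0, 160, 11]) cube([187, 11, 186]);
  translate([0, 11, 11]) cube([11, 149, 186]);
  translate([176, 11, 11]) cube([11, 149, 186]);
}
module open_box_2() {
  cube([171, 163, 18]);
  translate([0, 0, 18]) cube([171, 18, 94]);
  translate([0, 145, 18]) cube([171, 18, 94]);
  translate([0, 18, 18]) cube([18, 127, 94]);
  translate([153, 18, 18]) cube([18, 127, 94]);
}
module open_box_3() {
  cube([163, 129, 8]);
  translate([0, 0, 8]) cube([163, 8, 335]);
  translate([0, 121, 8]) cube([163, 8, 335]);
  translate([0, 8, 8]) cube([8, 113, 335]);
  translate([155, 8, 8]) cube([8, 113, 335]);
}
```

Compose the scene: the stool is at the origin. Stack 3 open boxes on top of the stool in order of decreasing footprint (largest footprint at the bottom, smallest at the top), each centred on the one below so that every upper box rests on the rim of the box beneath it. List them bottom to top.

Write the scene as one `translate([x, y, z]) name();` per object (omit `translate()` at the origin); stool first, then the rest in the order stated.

stool();
translate([72, 41, 410]) open_box();
translate([80, 45, 607]) open_box_2();
translate([84, 62, 719]) open_box_3();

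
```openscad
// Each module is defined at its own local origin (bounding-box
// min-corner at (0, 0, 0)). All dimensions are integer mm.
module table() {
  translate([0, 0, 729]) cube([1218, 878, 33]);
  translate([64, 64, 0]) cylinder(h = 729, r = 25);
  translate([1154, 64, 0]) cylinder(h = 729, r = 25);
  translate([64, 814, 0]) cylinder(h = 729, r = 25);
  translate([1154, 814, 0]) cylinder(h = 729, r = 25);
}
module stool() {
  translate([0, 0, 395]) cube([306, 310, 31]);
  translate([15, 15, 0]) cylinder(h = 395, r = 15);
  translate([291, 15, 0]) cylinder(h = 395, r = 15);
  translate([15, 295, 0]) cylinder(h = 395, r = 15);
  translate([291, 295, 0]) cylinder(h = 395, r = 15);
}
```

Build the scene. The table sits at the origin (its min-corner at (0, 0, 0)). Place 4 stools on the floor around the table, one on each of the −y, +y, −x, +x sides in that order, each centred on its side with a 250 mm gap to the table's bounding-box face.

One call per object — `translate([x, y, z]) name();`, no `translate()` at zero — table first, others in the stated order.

table();
translate([456, -560, 0]) stool();
translate([456, 1128, 0]) stool();
translate([-556, 284, 0]) stool();
translate([1468, 284, 0]) stool();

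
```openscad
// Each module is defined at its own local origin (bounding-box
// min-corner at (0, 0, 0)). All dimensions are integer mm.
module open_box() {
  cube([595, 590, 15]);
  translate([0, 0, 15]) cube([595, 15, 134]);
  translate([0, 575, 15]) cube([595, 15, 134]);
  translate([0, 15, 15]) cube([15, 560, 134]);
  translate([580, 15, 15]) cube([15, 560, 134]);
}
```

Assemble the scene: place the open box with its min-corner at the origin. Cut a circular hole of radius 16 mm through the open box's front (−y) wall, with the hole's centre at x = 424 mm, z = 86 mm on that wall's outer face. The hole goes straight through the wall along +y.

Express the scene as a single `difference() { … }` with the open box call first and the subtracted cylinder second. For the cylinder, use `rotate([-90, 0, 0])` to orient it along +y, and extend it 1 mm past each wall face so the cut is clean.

difference() {
  open_box();
  translate([424, -1, 86]) rotate([-90, 0, 0]) cylinder(h = 17, r = 16);
}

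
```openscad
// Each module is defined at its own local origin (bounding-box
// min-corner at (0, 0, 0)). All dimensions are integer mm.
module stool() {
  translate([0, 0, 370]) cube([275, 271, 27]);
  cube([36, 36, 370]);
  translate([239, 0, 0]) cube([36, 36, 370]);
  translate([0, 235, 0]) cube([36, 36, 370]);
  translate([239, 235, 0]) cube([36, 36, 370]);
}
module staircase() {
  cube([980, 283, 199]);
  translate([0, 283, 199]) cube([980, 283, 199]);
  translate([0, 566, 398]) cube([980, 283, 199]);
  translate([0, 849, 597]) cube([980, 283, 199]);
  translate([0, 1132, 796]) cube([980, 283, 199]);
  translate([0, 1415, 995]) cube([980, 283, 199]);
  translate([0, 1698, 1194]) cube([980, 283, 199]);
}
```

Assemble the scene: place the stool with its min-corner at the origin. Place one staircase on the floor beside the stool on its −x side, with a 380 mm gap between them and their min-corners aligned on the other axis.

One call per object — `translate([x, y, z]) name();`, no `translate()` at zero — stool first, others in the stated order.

stool();
translate([-1360, 0, 0]) staircase();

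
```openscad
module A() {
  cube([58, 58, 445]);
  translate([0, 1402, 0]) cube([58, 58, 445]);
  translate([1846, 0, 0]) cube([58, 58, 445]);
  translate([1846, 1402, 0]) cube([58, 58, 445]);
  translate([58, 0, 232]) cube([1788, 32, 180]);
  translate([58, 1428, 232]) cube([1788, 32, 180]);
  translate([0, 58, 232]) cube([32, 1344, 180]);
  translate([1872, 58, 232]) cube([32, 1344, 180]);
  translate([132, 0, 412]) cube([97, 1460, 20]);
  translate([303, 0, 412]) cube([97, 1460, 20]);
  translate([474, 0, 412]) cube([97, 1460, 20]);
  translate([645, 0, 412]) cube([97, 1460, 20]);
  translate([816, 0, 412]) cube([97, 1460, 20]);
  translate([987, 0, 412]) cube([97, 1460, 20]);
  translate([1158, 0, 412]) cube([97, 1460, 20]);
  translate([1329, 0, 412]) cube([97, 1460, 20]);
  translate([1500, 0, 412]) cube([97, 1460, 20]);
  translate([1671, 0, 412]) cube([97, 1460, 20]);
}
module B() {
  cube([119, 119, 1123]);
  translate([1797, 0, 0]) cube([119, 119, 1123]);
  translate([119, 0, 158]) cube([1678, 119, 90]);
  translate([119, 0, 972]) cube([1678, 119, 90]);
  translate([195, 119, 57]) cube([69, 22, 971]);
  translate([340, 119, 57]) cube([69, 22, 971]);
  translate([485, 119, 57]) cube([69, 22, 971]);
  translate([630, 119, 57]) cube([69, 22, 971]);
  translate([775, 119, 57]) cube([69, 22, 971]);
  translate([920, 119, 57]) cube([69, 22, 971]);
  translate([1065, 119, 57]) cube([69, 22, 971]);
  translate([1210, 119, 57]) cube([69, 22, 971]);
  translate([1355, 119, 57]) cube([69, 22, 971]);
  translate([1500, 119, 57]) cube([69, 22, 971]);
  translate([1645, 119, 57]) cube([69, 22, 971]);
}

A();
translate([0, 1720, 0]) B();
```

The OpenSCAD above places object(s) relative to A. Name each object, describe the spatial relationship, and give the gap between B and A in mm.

The fence section's nearest face is 260 mm from the bed frame's +y face.

A is a bed frame. B is a fence section. The fence section is on the floor beside the bed frame on its +y side. The gap between the fence section and the bed frame is 260 mm.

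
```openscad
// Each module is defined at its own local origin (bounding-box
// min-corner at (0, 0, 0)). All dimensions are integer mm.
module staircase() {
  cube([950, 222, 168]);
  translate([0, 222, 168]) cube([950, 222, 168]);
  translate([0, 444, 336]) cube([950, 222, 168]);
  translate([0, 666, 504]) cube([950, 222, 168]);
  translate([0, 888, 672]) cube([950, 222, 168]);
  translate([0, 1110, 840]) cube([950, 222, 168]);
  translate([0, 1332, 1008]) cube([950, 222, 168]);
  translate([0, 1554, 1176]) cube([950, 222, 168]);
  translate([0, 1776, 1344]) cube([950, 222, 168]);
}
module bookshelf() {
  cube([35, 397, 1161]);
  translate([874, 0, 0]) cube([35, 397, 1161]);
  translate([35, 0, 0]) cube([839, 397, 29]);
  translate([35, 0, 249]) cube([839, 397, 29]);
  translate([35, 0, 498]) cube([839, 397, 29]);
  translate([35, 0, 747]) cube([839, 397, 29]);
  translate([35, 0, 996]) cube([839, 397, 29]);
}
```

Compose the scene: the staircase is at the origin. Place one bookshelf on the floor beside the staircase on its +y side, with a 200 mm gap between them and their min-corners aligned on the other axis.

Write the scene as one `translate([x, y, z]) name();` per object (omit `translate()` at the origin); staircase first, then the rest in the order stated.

staircase();
translate([0, 2198, 0]) bookshelf();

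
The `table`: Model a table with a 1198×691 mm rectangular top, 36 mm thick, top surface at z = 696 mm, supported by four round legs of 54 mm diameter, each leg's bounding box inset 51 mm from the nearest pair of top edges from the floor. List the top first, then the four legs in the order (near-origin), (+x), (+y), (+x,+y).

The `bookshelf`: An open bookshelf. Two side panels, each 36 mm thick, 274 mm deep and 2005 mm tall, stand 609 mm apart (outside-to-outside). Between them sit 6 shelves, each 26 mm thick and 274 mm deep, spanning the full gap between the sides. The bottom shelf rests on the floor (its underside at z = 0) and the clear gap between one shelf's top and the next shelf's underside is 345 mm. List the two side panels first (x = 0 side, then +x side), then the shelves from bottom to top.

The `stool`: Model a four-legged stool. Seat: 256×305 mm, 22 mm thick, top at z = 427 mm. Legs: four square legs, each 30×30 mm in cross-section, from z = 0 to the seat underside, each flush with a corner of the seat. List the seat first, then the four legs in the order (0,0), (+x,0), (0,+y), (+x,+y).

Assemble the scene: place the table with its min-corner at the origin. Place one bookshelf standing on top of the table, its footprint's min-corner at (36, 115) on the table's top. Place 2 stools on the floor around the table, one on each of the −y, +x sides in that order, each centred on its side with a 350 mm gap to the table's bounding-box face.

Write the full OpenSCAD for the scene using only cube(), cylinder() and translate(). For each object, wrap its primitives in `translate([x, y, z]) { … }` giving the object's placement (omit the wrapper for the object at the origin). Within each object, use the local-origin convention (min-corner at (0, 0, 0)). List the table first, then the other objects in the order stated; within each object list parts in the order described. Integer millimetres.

translate([0, 0, 660]) cube([1198, 691, 36]);
translate([78, 78, 0]) cylinder(h = 660, r = 27);
translate([1120, 78, 0]) cylinder(h = 660, r = 27);
translate([78, 613, 0]) cylinder(h = 660, r = 27);
translate([1120, 613, 0]) cylinder(h = 660, r = 27);
translate([36, 115, 696]) {
  cube([36, 274, 2005]);
  translate([573, 0, 0]) cube([36, 274, 2005]);
  translate([36, 0, 0]) cube([537, 274, 26]);
  translate([36, 0, 371]) cube([537, 274, 26]);
  translate([36, 0, 742]) cube([537, 274, 26]);
  translate([36, 0, 1113]) cube([537, 274, 26]);
  translate([36, 0, 1484]) cube([537, 274, 26]);
  translate([36, 0, 1855]) cube([537, 274, 26]);
}
translate([471, -655, 0]) {
  translate([0, 0, 405]) cube([256, 305, 22]);
  cube([30, 30, 405]);
  translate([226, 0, 0]) cube([30, 30, 405]);
  translate([0, 275, 0]) cube([30, 30, 405]);
  translate([226, 275, 0]) cube([30, 30, 405]);
}
translate([1548, 193, 0]) {
  translate([0, 0, 405]) cube([256, 305, 22]);
  cube([30, 30, 405]);
  translate([226, 0, 0]) cube([30, 30, 405]);
  translate([0, 275, 0]) cube([30, 30, 405]);
  translate([226, 275, 0]) cube([30, 30, 405]);
}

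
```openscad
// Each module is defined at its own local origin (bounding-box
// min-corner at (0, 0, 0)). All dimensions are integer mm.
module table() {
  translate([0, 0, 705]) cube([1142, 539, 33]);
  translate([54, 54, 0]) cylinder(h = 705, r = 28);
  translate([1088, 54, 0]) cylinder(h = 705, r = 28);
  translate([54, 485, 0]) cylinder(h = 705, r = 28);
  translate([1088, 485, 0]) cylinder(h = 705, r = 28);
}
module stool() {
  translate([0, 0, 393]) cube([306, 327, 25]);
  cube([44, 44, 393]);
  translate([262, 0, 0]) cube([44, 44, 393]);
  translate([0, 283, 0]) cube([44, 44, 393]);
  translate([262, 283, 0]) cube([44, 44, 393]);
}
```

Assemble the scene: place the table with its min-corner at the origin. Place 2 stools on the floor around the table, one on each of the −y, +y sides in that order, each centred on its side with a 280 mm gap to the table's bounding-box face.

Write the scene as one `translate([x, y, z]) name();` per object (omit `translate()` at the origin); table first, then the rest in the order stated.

table();
translate([418, -607, 0]) stool();
translate([418, 819, 0]) stool();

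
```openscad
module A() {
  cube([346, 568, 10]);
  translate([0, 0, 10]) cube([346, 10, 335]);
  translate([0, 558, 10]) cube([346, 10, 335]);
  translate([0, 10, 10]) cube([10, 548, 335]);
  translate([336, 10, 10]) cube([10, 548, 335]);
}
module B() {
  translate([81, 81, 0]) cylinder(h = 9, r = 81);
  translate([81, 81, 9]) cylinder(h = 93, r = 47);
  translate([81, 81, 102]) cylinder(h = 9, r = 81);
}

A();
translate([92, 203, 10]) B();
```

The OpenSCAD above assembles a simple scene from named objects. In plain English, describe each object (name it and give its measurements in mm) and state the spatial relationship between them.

A is an open-topped rectangular box: outside dimensions 346×568×345 mm, with a uniform wall and base thickness of 10 mm. The base is a full 346×568 slab on the floor; four walls sit on top of the base. The front and back walls (the −y and +y sides) span the full width; the two side walls fit between them.

B is a spool: two coaxial disc flanges of radius 81 mm and thickness 9 mm, joined by a core cylinder of radius 47 mm and height 93 mm. The lower flange rests on z = 0 and the three cylinders share a vertical axis.

The spool sits inside the open box, centred.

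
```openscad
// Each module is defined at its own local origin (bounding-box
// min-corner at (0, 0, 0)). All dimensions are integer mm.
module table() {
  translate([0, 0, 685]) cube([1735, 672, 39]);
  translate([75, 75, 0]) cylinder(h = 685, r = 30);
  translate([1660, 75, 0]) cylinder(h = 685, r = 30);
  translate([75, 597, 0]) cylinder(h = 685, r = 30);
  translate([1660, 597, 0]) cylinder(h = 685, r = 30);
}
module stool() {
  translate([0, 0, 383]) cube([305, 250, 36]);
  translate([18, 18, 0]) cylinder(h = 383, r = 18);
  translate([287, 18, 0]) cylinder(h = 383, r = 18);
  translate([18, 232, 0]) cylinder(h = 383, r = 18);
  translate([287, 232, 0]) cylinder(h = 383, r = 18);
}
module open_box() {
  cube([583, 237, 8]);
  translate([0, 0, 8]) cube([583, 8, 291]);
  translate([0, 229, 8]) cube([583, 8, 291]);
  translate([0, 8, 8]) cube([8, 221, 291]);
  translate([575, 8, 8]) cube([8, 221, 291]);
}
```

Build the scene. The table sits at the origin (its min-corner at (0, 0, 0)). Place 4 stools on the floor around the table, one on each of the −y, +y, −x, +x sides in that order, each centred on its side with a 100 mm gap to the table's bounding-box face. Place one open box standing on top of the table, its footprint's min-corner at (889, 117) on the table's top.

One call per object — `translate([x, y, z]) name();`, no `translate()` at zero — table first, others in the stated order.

table();
translate([715, -350, 0]) stool();
translate([715, 772, 0]) stool();
translate([-405, 211, 0]) stool();
translate([1835, 211, 0]) stool();
translate([889, 117, 724]) open_box();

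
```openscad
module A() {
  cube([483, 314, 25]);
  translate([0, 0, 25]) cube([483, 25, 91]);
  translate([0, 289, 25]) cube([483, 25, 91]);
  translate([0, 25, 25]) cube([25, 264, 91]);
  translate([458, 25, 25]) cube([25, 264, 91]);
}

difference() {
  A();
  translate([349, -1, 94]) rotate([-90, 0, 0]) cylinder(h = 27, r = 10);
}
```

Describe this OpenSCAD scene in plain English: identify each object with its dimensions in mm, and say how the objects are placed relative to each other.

A is an open storage box with external size 483×314×116 mm and wall thickness 25 mm (the base is also 25 mm thick). The base covers the whole footprint; the four walls stand on the base, with the y-facing walls full-width and the x-facing walls fitting between their inner faces.

The open box has a circular hole of radius 10 mm through its front wall, centred at (x = 349, z = 94).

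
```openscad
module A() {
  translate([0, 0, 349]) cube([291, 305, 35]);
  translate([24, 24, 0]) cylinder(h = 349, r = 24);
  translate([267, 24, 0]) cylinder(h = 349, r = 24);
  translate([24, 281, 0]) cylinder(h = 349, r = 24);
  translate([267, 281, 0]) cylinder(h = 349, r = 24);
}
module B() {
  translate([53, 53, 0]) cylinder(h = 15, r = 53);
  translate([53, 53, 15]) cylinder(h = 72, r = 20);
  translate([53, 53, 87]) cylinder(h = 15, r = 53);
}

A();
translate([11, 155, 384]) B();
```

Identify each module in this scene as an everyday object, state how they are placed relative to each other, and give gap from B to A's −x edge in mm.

The spool's min-x is at 11; the stool's min-x is 0; gap = 11 mm.

A is a stool. B is a spool. The spool is on top of the stool. The gap from the spool to the stool's −x edge is 11 mm.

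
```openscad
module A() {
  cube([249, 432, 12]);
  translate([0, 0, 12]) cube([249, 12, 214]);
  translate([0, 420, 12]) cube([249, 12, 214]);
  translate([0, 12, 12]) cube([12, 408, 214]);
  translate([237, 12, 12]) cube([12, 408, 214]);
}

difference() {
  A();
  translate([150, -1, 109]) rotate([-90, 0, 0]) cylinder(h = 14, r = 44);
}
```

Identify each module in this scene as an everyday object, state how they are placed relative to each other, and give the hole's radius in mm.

A is an open box. The open box has a circular hole through its front wall. The hole's radius is 44 mm.

The subtracted cylinder has r = 44 mm.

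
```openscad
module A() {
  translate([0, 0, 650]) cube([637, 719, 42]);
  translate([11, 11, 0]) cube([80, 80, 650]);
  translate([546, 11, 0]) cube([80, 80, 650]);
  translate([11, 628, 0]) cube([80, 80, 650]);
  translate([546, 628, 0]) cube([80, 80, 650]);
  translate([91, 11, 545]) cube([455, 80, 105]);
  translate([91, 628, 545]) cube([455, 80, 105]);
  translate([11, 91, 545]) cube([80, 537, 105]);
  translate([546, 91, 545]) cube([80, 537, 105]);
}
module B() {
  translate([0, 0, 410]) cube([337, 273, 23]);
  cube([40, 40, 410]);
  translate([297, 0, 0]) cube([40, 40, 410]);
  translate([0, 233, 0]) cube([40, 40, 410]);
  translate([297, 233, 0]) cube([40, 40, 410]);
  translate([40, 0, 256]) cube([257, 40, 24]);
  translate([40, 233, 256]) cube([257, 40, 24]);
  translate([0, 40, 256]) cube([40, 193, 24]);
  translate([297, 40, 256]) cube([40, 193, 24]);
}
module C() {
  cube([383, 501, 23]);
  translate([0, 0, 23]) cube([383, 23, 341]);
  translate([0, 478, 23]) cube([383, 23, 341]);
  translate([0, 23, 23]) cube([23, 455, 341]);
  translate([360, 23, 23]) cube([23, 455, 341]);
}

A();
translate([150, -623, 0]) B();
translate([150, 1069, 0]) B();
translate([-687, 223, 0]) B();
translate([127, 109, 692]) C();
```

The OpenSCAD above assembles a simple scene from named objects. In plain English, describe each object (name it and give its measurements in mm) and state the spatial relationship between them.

A is a table: top 637 mm (x) × 719 mm (y), 42 mm thick, upper face at z = 692 mm, on four 80×80 mm square legs, each inset 11 mm from the nearest pair of top edges, running from z = 0 to the bottom of the top. Four apron rails, 80 mm thick and 105 mm tall, run between adjacent legs with their top edges flush with the underside of the top and their outer faces flush with the legs' outer faces.

B is a four-legged stool. The seat is a 337×273×23 mm slab whose top surface is at z = 433 mm; four square legs, each 40×40 mm in cross-section, run from the floor (z = 0) to the underside of the seat, each flush with a corner of the seat. Four stretchers, 40 mm wide and 24 mm tall, connect adjacent legs with their undersides at z = 256 mm, each running between the inner faces of the legs it joins and aligned with the legs' outer faces on the other axis.

C is an open-topped rectangular box: outside dimensions 383×501×364 mm, with a uniform wall and base thickness of 23 mm. The base is a full 383×501 slab on the floor; four walls sit on top of the base. The front and back walls (the −y and +y sides) span the full width; the two side walls fit between them.

Three stools sit around the table at the −y, +y, −x sides. The open box is on top of the table, centred.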